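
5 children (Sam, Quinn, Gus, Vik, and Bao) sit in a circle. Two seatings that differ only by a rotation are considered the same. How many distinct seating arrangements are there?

Seat Sam anywhere (absorbing the rotational symmetry), then permute the other 4: (4)! = 24.

24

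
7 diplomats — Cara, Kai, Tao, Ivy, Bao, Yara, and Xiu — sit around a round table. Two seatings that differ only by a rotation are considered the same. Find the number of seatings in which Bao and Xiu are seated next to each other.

240

Treat {Bao, Xiu} as one unit (2 internal orders) and seat the resulting 6 units around the table: (5)! circular arrangements.
So 2 × (5)! = 2 × 120 = 240.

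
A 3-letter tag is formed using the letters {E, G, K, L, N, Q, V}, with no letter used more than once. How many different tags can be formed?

This is a permutation of 3 out of 7: P(7,3) = 7!/4!.
7 × 6 × 5 = 210.

210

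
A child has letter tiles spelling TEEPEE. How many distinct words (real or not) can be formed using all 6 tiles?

Letter multiplicities in TEEPEE: E×4, P×1, T×1.
So there are 6! / (4!) = 30 distinguishable arrangements.

30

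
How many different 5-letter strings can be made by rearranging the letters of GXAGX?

30

The 5 letters of GXAGX have repeats: G appearing twice and X appearing twice.
Dividing 5! = 120 by 2!·2! = 4 for the repeated letters gives 30.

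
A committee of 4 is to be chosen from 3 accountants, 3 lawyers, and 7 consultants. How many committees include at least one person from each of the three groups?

315

With no constraint there are C(13,4) = 715 possible selections.
Subtract selections that omit an entire group: no accountants → C(10,4) = 210; no lawyers → C(10,4) = 210; no consultants → C(6,4) = 15.
Add back selections omitting two groups (i.e. drawn from a single group): C(3,4) + C(3,4) + C(7,4) = 35.
By inclusion–exclusion: 715 − 435 + 35 = 315.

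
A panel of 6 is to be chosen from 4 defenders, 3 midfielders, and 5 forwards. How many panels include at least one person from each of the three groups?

805

With no constraint there are C(12,6) = 924 possible selections.
Subtract selections that omit an entire group: no defenders → C(8,6) = 28; no midfielders → C(9,6) = 84; no forwards → C(7,6) = 7.
Add back selections omitting two groups (i.e. drawn from a single group): C(4,6) + C(3,6) + C(5,6) = 0.
By inclusion–exclusion: 924 − 119 + 0 = 805.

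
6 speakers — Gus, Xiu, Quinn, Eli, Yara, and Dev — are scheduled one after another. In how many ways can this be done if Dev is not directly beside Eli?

Of the 6! = 720 arrangements, those with Dev and Eli adjacent number 2 × 5! = 240 (treat the pair as a block with 2 internal orders).
So 720 − 240 = 480 arrangements keep them apart.

480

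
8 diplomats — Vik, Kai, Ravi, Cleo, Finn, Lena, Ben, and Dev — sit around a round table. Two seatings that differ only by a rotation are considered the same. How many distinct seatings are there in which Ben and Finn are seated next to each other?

Treat {Ben, Finn} as one unit (2 internal orders) and seat the resulting 7 units around the table: (6)! circular arrangements.
So 2 × (6)! = 2 × 720 = 1440.

1440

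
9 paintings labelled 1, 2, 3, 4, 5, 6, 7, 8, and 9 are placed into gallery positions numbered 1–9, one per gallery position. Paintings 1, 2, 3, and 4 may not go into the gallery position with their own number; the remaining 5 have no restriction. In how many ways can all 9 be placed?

229080

Let Aᵢ (for 1 ≤ i ≤ 4) be the placements that put painting i in its forbidden gallery position. Any j of these fix j positions, leaving (9−j)! ways to fill the rest, and there are C(4,j) ways to pick which j.
By inclusion–exclusion, the number of valid placements is Σ_{j=0}^{4} (−1)^j C(4,j)·(9−j)!.
Computing: 362880 − 161280 + 30240 − 2880 + 120 = 229080.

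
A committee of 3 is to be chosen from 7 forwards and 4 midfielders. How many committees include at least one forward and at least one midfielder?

126

With no constraint there are C(11,3) = 165 possible selections.
Selections missing a whole group: no forwards → C(4,3) = 4; no midfielders → C(7,3) = 35.
Both groups omitted at once is impossible, so 165 − 39 = 126.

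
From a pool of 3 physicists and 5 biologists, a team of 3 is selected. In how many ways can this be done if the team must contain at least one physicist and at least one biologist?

45

Unrestricted: C(8,3) = 56 ways to pick any 3 of the 8.
Subtract selections that omit an entire group: no physicists → C(5,3) = 10; no biologists → C(3,3) = 1.
Both groups omitted at once is impossible, so 56 − 11 = 45.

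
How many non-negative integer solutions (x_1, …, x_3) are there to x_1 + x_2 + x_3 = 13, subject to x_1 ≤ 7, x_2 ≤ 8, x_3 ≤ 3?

18

Ignoring the caps, the number of non-negative solutions to x_1+…+x_3 = 13 is C(15,2) = 105.
Subtract solutions that violate a single cap (substitute x_i' = x_i − (cap_i+1)): x_1 ≥ 8 gives C(7,2) = 21; x_2 ≥ 9 gives C(6,2) = 15; x_3 ≥ 4 gives C(11,2) = 55. Together 91.
Add back pairs where two caps are both exceeded: 0 + 3 + 1 = 4.
By inclusion–exclusion the count is 105 − 91 + 4 = 18.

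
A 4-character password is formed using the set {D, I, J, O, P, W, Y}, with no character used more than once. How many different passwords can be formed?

840

With no repetition, fill the 4 characters in order: 7 choices, then 6, down to 4.
7 × 6 × 5 × 4 = 840.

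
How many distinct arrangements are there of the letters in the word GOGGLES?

840

The 7 letters of GOGGLES have repeats: G appearing 3 times.
So there are 7! / (3!) = 840 distinguishable arrangements.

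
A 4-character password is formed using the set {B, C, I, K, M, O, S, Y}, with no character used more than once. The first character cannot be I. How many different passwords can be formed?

1470

The first character has 8−1 = 7 choices (anything except I).
The remaining 3 characters are filled from the other 7 symbols without repetition: 7 × 6 × 5 = 210.
Total: 7 × 210 = 1470.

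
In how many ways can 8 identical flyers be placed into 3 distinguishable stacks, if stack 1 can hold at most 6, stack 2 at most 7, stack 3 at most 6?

38

Ignoring the caps, the number of non-negative solutions to x_1+…+x_3 = 8 is C(10,2) = 45.
Subtract solutions that violate a single cap (substitute x_i' = x_i − (cap_i+1)): x_1 ≥ 7 gives C(3,2) = 3; x_2 ≥ 8 gives C(2,2) = 1; x_3 ≥ 7 gives C(3,2) = 3. Together 7.
No two caps can be exceeded simultaneously, so the pair terms are all 0.
By inclusion–exclusion the count is 45 − 7 + 0 = 38.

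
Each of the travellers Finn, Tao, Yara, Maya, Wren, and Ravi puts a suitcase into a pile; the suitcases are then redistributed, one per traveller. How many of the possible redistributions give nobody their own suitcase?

Count assignments avoiding every fixed point. For any j of the 6 travellers fixed to their own suitcase, the other 6−j can be arranged in (6−j)! ways.
By inclusion–exclusion this is Σ_{j=0}^{6} (−1)^j C(6,j)·(6−j)!.
Computing: 720 − 720 + 360 − 120 + 30 − 6 + 1 = 265.

265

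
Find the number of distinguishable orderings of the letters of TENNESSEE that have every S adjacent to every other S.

Treat the 2 copies of S as a single block. The multiset to arrange is then {SS, E, E, E, E, N, N, T}, 8 items in all.
That gives (8)!/(4!·2!) = 840 arrangements.

840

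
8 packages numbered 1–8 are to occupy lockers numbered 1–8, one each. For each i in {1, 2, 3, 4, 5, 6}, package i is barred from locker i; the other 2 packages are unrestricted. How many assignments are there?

18806

Let Aᵢ (for 1 ≤ i ≤ 6) be the placements that put package i in its forbidden locker. Any j of these fix j positions, leaving (8−j)! ways to fill the rest, and there are C(6,j) ways to pick which j.
By inclusion–exclusion, the number of valid placements is Σ_{j=0}^{6} (−1)^j C(6,j)·(8−j)!.
Computing: 40320 − 30240 + 10800 − 2400 + 360 − 36 + 2 = 18806.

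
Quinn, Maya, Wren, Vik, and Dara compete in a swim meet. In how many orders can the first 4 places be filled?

120

This is an ordered selection of 4 from 5: P(5,4).
That gives 5 × 4 × 3 × 2 = 120.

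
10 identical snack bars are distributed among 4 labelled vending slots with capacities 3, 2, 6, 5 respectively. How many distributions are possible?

53

Ignoring the caps, the number of non-negative solutions to x_1+…+x_4 = 10 is C(13,3) = 286.
Subtract solutions that violate a single cap (substitute x_i' = x_i − (cap_i+1)): x_1 ≥ 4 gives C(9,3) = 84; x_2 ≥ 3 gives C(10,3) = 120; x_3 ≥ 7 gives C(6,3) = 20; x_4 ≥ 6 gives C(7,3) = 35. Together 259.
Add back pairs where two caps are both exceeded: 20 + 0 + 1 + 1 + 4 + 0 = 26.
By inclusion–exclusion the count is 286 − 259 + 26 = 53.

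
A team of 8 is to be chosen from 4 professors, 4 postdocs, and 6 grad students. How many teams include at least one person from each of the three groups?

Total 8-person selections from all 14: C(14,8) = 3003.
Subtract selections that omit an entire group: no professors → C(10,8) = 45; no postdocs → C(10,8) = 45; no grad students → C(8,8) = 1.
Add back selections omitting two groups (i.e. drawn from a single group): C(4,8) + C(4,8) + C(6,8) = 0.
By inclusion–exclusion: 3003 − 91 + 0 = 2912.

2912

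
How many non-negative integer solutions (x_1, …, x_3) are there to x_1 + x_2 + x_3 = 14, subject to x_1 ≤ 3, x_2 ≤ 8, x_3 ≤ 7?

By stars and bars, unrestricted non-negative solutions to x_1+…+x_3 = 14 number C(14+2,2) = 120.
Subtract solutions that violate a single cap (substitute x_i' = x_i − (cap_i+1)): x_1 ≥ 4 gives C(12,2) = 66; x_2 ≥ 9 gives C(7,2) = 21; x_3 ≥ 8 gives C(8,2) = 28. Together 115.
Add back pairs where two caps are both exceeded: 3 + 6 + 0 = 9.
By inclusion–exclusion the count is 120 − 115 + 9 = 14.

14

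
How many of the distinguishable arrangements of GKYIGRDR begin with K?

1260

With the first slot taken by K, it remains to arrange the other 7 letters (GYIGRDR).
Those 7 letters have G appearing twice and R appearing twice, giving (7)!/(2!·2!) = 1260.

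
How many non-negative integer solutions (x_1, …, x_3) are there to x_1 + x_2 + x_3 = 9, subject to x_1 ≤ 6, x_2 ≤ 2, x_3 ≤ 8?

Without the upper bounds there are C(11,2) = 55 ways to split 9 among 3 variables.
Subtract solutions that violate a single cap (substitute x_i' = x_i − (cap_i+1)): x_1 ≥ 7 gives C(4,2) = 6; x_2 ≥ 3 gives C(8,2) = 28; x_3 ≥ 9 gives C(2,2) = 1. Together 35.
No two caps can be exceeded simultaneously, so the pair terms are all 0.
By inclusion–exclusion the count is 55 − 35 + 0 = 20.

20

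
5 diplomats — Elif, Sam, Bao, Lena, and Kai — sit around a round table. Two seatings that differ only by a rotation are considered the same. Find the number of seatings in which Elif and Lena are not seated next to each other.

12

All circular seatings of 5 people number (4)! = 24.
Seatings with Elif beside Lena: treat them as a block with 2 internal orders, giving 2 × (3)! = 12.
Subtracting, 24 − 12 = 12.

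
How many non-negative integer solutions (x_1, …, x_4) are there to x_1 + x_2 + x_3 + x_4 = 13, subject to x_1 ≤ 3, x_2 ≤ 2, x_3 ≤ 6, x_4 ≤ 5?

19

By stars and bars, unrestricted non-negative solutions to x_1+…+x_4 = 13 number C(13+3,3) = 560.
Subtract solutions that violate a single cap (substitute x_i' = x_i − (cap_i+1)): x_1 ≥ 4 gives C(12,3) = 220; x_2 ≥ 3 gives C(13,3) = 286; x_3 ≥ 7 gives C(9,3) = 84; x_4 ≥ 6 gives C(10,3) = 120. Together 710.
Add back pairs where two caps are both exceeded: 84 + 10 + 20 + 20 + 35 + 1 = 170.
Subtract triples: 0 + 1 + 0 + 0 = 1.
By inclusion–exclusion the count is 560 − 710 + 170 − 1 = 19.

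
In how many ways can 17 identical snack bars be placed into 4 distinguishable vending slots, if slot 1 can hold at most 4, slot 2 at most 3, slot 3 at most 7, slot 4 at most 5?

10

Ignoring the caps, the number of non-negative solutions to x_1+…+x_4 = 17 is C(20,3) = 1140.
Subtract solutions that violate a single cap (substitute x_i' = x_i − (cap_i+1)): x_1 ≥ 5 gives C(15,3) = 455; x_2 ≥ 4 gives C(16,3) = 560; x_3 ≥ 8 gives C(12,3) = 220; x_4 ≥ 6 gives C(14,3) = 364. Together 1599.
Add back pairs where two caps are both exceeded: 165 + 35 + 84 + 56 + 120 + 20 = 480.
Subtract triples: 1 + 10 + 0 + 0 = 11.
By inclusion–exclusion the count is 1140 − 1599 + 480 − 11 = 10.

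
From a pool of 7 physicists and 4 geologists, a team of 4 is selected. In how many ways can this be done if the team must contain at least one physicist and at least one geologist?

Unrestricted: C(11,4) = 330 ways to pick any 4 of the 11.
Selections missing a whole group: no physicists → C(4,4) = 1; no geologists → C(7,4) = 35.
Both groups omitted at once is impossible, so 330 − 36 = 294.

294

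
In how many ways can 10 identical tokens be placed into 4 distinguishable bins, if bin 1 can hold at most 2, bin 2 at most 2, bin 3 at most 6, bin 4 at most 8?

Without the upper bounds there are C(13,3) = 286 ways to split 10 among 4 bins.
Subtract solutions that violate a single cap (substitute x_i' = x_i − (cap_i+1)): x_1 ≥ 3 gives C(10,3) = 120; x_2 ≥ 3 gives C(10,3) = 120; x_3 ≥ 7 gives C(6,3) = 20; x_4 ≥ 9 gives C(4,3) = 4. Together 264.
Add back pairs where two caps are both exceeded: 35 + 1 + 0 + 1 + 0 + 0 = 37.
By inclusion–exclusion the count is 286 − 264 + 37 = 59.

59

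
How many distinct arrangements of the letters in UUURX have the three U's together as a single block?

Treat the 3 copies of U as a single block. The multiset to arrange is then {UUU, R, X}, 3 items in all.
All 3 items are distinct, so there are (3)! = 6 arrangements.

6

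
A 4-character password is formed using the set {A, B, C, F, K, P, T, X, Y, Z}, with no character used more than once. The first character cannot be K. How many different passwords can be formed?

The first character has 10−1 = 9 choices (anything except K).
The remaining 3 characters are filled from the other 9 symbols without repetition: 9 × 8 × 7 = 504.
Total: 9 × 504 = 4536.

4536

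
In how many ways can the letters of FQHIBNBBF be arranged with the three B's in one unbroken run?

Treat the 3 copies of B as a single block. The multiset to arrange is then {BBB, F, F, H, I, N, Q}, 7 items in all.
That gives (7)!/(2!) = 2520 arrangements.

2520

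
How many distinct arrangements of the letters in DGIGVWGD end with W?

With the last slot taken by W, it remains to arrange the other 7 letters (DGIGVGD).
Those 7 letters have D appearing twice and G appearing 3 times, giving (7)!/(3!·2!) = 420.

420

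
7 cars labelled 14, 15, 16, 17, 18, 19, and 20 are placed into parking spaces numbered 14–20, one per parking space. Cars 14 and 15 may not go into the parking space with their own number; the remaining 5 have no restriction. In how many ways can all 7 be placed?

Let Aᵢ (for i ∈ {14, 15}) be the placements that put car i in its forbidden parking space. Any j of these fix j positions, leaving (7−j)! ways to fill the rest, and there are C(2,j) ways to pick which j.
By inclusion–exclusion, the number of valid placements is Σ_{j=0}^{2} (−1)^j C(2,j)·(7−j)!.
Computing: 5040 − 1440 + 120 = 3720.

3720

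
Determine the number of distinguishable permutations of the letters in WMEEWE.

60

The 6 letters of WMEEWE have repeats: E appearing 3 times and W appearing twice.
The number of distinct arrangements is 6!/(3!·2!) = 720/12 = 60.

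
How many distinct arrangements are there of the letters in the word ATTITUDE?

6720

Letter multiplicities in ATTITUDE: A×1, D×1, E×1, I×1, T×3, U×1.
The number of distinct arrangements is 8!/(3!) = 40320/6 = 6720.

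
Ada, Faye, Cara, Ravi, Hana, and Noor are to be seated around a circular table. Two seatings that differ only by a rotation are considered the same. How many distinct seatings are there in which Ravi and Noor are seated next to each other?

48

Glue Ravi and Noor into a block (2 internal orders). Seating 5 units around a circle gives (4)! arrangements.
So 2 × (4)! = 2 × 24 = 48.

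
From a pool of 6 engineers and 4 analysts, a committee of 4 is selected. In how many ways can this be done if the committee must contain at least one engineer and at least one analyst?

194

Total 4-person selections from all 10: C(10,4) = 210.
Subtract selections that omit an entire group: no engineers → C(4,4) = 1; no analysts → C(6,4) = 15.
Both groups omitted at once is impossible, so 210 − 16 = 194.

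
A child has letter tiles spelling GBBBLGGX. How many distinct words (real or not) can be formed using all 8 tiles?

1120

Letter multiplicities in GBBBLGGX: B×3, G×3, L×1, X×1.
Dividing 8! = 40320 by 3!·3! = 36 for the repeated letters gives 1120.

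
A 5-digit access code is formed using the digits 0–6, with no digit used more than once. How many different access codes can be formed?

2520

This is a permutation of 5 out of 7: P(7,5) = 7!/2!.
7 × 6 × 5 × 4 × 3 = 2520.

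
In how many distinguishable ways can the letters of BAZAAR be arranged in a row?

BAZAAR has 6 letters with A appearing 3 times.
The number of distinct arrangements is 6!/(3!) = 720/6 = 120.

120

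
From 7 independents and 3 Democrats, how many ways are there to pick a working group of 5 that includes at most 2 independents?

21

Split by how many independents are chosen (0 through 2).
Sum: C(7,0)·C(3,5) + C(7,1)·C(3,4) + C(7,2)·C(3,3) = 0 + 0 + 21 = 21.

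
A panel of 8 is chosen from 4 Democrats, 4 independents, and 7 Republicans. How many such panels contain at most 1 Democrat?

Split by how many Democrats are chosen (0 through 1).
Sum: C(4,0)·C(11,8) + C(4,1)·C(11,7) = 165 + 1320 = 1485.

1485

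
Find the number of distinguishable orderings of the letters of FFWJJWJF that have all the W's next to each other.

Treat the 2 copies of W as a single block. The multiset to arrange is then {WW, F, F, F, J, J, J}, 7 items in all.
That gives (7)!/(3!·3!) = 140 arrangements.

140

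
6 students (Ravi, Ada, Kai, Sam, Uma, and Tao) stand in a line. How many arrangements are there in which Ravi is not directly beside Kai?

480

There are 6! = 720 arrangements in all. If Ravi and Kai are adjacent, merging them into one block gives 2·(5)! = 240 arrangements.
So 720 − 240 = 480 arrangements keep them apart.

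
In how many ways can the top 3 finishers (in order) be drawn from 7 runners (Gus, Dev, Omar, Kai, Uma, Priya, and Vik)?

There are 7 choices for 1st place, 6 for 2nd, and 5 for 3rd.
That gives 7 × 6 × 5 = 210.

210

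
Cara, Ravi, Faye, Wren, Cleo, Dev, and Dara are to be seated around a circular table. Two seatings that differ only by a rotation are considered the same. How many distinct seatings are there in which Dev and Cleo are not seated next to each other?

480

All circular seatings of 7 people number (6)! = 720.
Seatings with Dev beside Cleo: treat them as a block with 2 internal orders, giving 2 × (5)! = 240.
Subtracting, 720 − 240 = 480.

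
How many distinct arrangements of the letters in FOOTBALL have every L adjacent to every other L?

2520

Treat the 2 copies of L as a single block. The multiset to arrange is then {LL, A, B, F, O, O, T}, 7 items in all.
That gives (7)!/(2!) = 2520 arrangements.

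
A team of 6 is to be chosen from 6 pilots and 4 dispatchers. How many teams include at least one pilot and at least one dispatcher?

209

Total 6-person selections from all 10: C(10,6) = 210.
Selections missing a whole group: no pilots → C(4,6) = 0; no dispatchers → C(6,6) = 1.
Both groups omitted at once is impossible, so 210 − 1 = 209.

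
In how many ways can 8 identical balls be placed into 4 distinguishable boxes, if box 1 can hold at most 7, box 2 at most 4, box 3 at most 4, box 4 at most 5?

114

By stars and bars, unrestricted non-negative solutions to x_1+…+x_4 = 8 number C(8+3,3) = 165.
Subtract solutions that violate a single cap (substitute x_i' = x_i − (cap_i+1)): x_1 ≥ 8 gives C(3,3) = 1; x_2 ≥ 5 gives C(6,3) = 20; x_3 ≥ 5 gives C(6,3) = 20; x_4 ≥ 6 gives C(5,3) = 10. Together 51.
No two caps can be exceeded simultaneously, so the pair terms are all 0.
By inclusion–exclusion the count is 165 − 51 + 0 = 114.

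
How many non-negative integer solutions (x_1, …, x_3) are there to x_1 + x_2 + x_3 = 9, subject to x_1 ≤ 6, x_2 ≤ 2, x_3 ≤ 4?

Without the upper bounds there are C(11,2) = 55 ways to split 9 among 3 variables.
Subtract solutions that violate a single cap (substitute x_i' = x_i − (cap_i+1)): x_1 ≥ 7 gives C(4,2) = 6; x_2 ≥ 3 gives C(8,2) = 28; x_3 ≥ 5 gives C(6,2) = 15. Together 49.
Add back pairs where two caps are both exceeded: 0 + 0 + 3 = 3.
By inclusion–exclusion the count is 55 − 49 + 3 = 9.

9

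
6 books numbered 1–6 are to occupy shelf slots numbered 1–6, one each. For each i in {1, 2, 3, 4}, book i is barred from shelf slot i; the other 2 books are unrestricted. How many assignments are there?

362

Let Aᵢ (for 1 ≤ i ≤ 4) be the placements that put book i in its forbidden shelf slot. Any j of these fix j positions, leaving (6−j)! ways to fill the rest, and there are C(4,j) ways to pick which j.
By inclusion–exclusion, the number of valid placements is Σ_{j=0}^{4} (−1)^j C(4,j)·(6−j)!.
Computing: 720 − 480 + 144 − 24 + 2 = 362.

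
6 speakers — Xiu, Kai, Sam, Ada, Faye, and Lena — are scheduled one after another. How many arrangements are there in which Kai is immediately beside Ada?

240

Glue Kai and Ada into one block (2 internal orders), leaving 5 units to arrange in a row.
So the count is 2·(5)! = 240.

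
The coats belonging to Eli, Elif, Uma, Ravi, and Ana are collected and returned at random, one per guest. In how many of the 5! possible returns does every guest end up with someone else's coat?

44

This is the derangement count D_5: permutations of 5 items with no fixed point.
By inclusion–exclusion this is Σ_{j=0}^{5} (−1)^j C(5,j)·(5−j)!.
Computing: 120 − 120 + 60 − 20 + 5 − 1 = 44.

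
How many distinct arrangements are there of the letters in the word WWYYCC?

90

Letter multiplicities in WWYYCC: C×2, W×2, Y×2.
The number of distinct arrangements is 6!/(2!·2!·2!) = 720/8 = 90.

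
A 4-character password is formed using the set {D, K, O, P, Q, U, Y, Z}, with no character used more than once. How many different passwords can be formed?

Choose and order 4 of the 8 symbols: the first character has 8 options, the next 7, then 6, 5.
That product is 8 × 7 × 6 × 5 = 1680.

1680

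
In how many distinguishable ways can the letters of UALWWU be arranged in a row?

UALWWU has 6 letters with U appearing twice and W appearing twice.
The number of distinct arrangements is 6!/(2!·2!) = 720/4 = 180.

180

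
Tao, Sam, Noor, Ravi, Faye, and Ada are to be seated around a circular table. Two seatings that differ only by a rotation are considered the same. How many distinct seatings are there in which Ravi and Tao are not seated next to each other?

All circular seatings of 6 people number (5)! = 120.
Those with Ravi next to Tao: fuse the pair into one unit and seat 5 units around a circle — 2·(4)! = 48.
Subtracting, 120 − 48 = 72.

72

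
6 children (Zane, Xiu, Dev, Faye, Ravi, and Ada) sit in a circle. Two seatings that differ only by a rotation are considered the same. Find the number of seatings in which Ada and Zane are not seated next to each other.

Without the restriction there are (5)! = 120 seatings.
Those with Ada next to Zane: fuse the pair into one unit and seat 5 units around a circle — 2·(4)! = 48.
Subtracting, 120 − 48 = 72.

72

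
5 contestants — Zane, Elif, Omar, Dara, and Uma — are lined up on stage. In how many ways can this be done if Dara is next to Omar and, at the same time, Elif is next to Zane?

Treat {Dara,Omar} as one block (2 orders) and {Elif,Zane} as another (2 orders).
That leaves 3 units to arrange: 2 × 2 × 3! = 4 × 6 = 24.

24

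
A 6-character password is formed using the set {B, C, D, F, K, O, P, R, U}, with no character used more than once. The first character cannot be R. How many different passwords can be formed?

53760

The first character has 9−1 = 8 choices (anything except R).
The remaining 5 characters are filled from the other 8 symbols without repetition: 8 × 7 × 6 × 5 × 4 = 6720.
Total: 8 × 6720 = 53760.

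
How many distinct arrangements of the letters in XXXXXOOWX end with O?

Fix O in the last position and arrange the remaining 8 letters.
Those 8 letters have X appearing 6 times, giving (8)!/(6!) = 56.

56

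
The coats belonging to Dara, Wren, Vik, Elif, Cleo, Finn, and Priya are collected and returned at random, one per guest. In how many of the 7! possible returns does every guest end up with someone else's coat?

1854

Count assignments avoiding every fixed point. For any j of the 7 guests fixed to their own coat, the other 7−j can be arranged in (7−j)! ways.
By inclusion–exclusion this is Σ_{j=0}^{7} (−1)^j C(7,j)·(7−j)!.
Computing: 5040 − 5040 + 2520 − 840 + 210 − 42 + 7 − 1 = 1854.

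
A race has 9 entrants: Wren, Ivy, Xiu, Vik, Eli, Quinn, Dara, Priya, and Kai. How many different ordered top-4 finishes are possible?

3024

This is an ordered selection of 4 from 9: P(9,4).
That gives 9 × 8 × 7 × 6 = 3024.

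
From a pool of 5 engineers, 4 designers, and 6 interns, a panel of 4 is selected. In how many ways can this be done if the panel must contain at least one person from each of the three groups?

Total 4-person selections from all 15: C(15,4) = 1365.
Subtract selections that omit an entire group: no engineers → C(10,4) = 210; no designers → C(11,4) = 330; no interns → C(9,4) = 126.
Add back selections omitting two groups (i.e. drawn from a single group): C(5,4) + C(4,4) + C(6,4) = 21.
By inclusion–exclusion: 1365 − 666 + 21 = 720.

720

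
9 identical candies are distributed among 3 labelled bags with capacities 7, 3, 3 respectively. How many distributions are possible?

By stars and bars, unrestricted non-negative solutions to x_1+…+x_3 = 9 number C(9+2,2) = 55.
Subtract solutions that violate a single cap (substitute x_i' = x_i − (cap_i+1)): x_1 ≥ 8 gives C(3,2) = 3; x_2 ≥ 4 gives C(7,2) = 21; x_3 ≥ 4 gives C(7,2) = 21. Together 45.
Add back pairs where two caps are both exceeded: 0 + 0 + 3 = 3.
By inclusion–exclusion the count is 55 − 45 + 3 = 13.

13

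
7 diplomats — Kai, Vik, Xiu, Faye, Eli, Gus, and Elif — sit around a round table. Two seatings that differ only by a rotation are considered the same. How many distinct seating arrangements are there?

720

Around a circle, 7 distinct people have 7!/7 = (6)! = 720 rotationally distinct seatings.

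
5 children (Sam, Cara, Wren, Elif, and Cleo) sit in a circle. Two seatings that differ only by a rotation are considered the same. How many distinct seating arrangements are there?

Fix one person's seat to break rotational symmetry; the remaining 4 people can be arranged in (4)! = 24 ways.

24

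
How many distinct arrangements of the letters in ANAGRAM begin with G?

120

Fix G in the first position and arrange the remaining 6 letters.
Those 6 letters have A appearing 3 times, giving (6)!/(3!) = 120.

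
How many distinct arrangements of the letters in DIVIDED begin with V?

60

With the first slot taken by V, it remains to arrange the other 6 letters (DIIDED).
Those 6 letters have D appearing 3 times and I appearing twice, giving (6)!/(3!·2!) = 60.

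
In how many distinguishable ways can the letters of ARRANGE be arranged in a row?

1260

Letter multiplicities in ARRANGE: A×2, E×1, G×1, N×1, R×2.
Dividing 7! = 5040 by 2!·2! = 4 for the repeated letters gives 1260.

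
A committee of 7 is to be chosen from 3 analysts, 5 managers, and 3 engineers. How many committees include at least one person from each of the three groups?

314

Total 7-person selections from all 11: C(11,7) = 330.
Subtract selections that omit an entire group: no analysts → C(8,7) = 8; no managers → C(6,7) = 0; no engineers → C(8,7) = 8.
Add back selections omitting two groups (i.e. drawn from a single group): C(3,7) + C(5,7) + C(3,7) = 0.
By inclusion–exclusion: 330 − 16 + 0 = 314.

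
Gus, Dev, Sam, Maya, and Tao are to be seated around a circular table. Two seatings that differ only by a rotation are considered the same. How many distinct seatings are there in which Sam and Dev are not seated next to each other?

Without the restriction there are (4)! = 24 seatings.
Those with Sam next to Dev: fuse the pair into one unit and seat 4 units around a circle — 2·(3)! = 12.
Subtracting, 24 − 12 = 12.

12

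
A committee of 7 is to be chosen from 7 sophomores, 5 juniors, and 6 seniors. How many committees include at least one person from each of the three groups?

Unrestricted: C(18,7) = 31824 ways to pick any 7 of the 18.
Selections missing a whole group: no sophomores → C(11,7) = 330; no juniors → C(13,7) = 1716; no seniors → C(12,7) = 792.
Add back selections omitting two groups (i.e. drawn from a single group): C(7,7) + C(5,7) + C(6,7) = 1.
By inclusion–exclusion: 31824 − 2838 + 1 = 28987.

28987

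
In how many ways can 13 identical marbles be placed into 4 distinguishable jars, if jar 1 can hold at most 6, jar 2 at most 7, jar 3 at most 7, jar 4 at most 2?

118

Without the upper bounds there are C(16,3) = 560 ways to split 13 among 4 jars.
Subtract solutions that violate a single cap (substitute x_i' = x_i − (cap_i+1)): x_1 ≥ 7 gives C(9,3) = 84; x_2 ≥ 8 gives C(8,3) = 56; x_3 ≥ 8 gives C(8,3) = 56; x_4 ≥ 3 gives C(13,3) = 286. Together 482.
Add back pairs where two caps are both exceeded: 0 + 0 + 20 + 0 + 10 + 10 = 40.
By inclusion–exclusion the count is 560 − 482 + 40 = 118.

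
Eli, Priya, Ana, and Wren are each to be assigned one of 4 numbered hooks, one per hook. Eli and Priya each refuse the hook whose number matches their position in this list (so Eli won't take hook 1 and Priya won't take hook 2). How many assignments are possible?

Let Aᵢ (for i ∈ {1, 2}) be the placements that put person i in their forbidden hook. Any j of these fix j positions, leaving (4−j)! ways to fill the rest, and there are C(2,j) ways to pick which j.
By inclusion–exclusion, the number of valid placements is Σ_{j=0}^{2} (−1)^j C(2,j)·(4−j)!.
Computing: 24 − 12 + 2 = 14.

14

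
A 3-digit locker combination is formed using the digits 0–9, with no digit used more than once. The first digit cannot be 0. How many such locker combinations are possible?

648

The first digit has 10−1 = 9 choices (anything except 0).
The remaining 2 digits are filled from the other 9 symbols without repetition: 9 × 8 = 72.
Total: 9 × 72 = 648.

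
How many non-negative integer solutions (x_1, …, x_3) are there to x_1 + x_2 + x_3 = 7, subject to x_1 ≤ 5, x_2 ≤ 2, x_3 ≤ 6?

17

By stars and bars, unrestricted non-negative solutions to x_1+…+x_3 = 7 number C(7+2,2) = 36.
Subtract solutions that violate a single cap (substitute x_i' = x_i − (cap_i+1)): x_1 ≥ 6 gives C(3,2) = 3; x_2 ≥ 3 gives C(6,2) = 15; x_3 ≥ 7 gives C(2,2) = 1. Together 19.
No two caps can be exceeded simultaneously, so the pair terms are all 0.
By inclusion–exclusion the count is 36 − 19 + 0 = 17.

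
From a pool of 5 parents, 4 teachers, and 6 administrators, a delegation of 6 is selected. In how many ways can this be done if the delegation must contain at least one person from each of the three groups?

Total 6-person selections from all 15: C(15,6) = 5005.
Selections missing a whole group: no parents → C(10,6) = 210; no teachers → C(11,6) = 462; no administrators → C(9,6) = 84.
Add back selections omitting two groups (i.e. drawn from a single group): C(5,6) + C(4,6) + C(6,6) = 1.
By inclusion–exclusion: 5005 − 756 + 1 = 4250.

4250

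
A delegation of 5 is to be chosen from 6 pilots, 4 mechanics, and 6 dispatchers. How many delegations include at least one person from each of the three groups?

3084

With no constraint there are C(16,5) = 4368 possible selections.
Selections missing a whole group: no pilots → C(10,5) = 252; no mechanics → C(12,5) = 792; no dispatchers → C(10,5) = 252.
Add back selections omitting two groups (i.e. drawn from a single group): C(6,5) + C(4,5) + C(6,5) = 12.
By inclusion–exclusion: 4368 − 1296 + 12 = 3084.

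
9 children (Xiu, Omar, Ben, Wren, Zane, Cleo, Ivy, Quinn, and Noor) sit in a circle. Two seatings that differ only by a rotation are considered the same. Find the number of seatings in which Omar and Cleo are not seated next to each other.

Without the restriction there are (8)! = 40320 seatings.
Those with Omar next to Cleo: fuse the pair into one unit and seat 8 units around a circle — 2·(7)! = 10080.
Subtracting, 40320 − 10080 = 30240.

30240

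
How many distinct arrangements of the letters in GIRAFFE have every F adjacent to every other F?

Treat the 2 copies of F as a single block. The multiset to arrange is then {FF, A, E, G, I, R}, 6 items in all.
All 6 items are distinct, so there are (6)! = 720 arrangements.

720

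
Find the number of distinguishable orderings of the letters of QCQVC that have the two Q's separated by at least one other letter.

18

Total arrangements of QCQVC: 5!/(2!·2!) = 30.
Arrangements with the Q's together: treat QQ as one letter, giving (4)!/(2!) = 12.
Hence 30 − 12 = 18.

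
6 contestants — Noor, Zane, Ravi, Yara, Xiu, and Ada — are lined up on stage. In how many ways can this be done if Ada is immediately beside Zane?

240

Treat {Ada, Zane} as a single unit. There are 5 units to order, and the pair itself can be ordered 2 ways.
That gives 2 × 5! = 2 × 120 = 240.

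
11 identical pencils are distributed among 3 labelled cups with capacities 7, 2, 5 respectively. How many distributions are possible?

9

Ignoring the caps, the number of non-negative solutions to x_1+…+x_3 = 11 is C(13,2) = 78.
Subtract solutions that violate a single cap (substitute x_i' = x_i − (cap_i+1)): x_1 ≥ 8 gives C(5,2) = 10; x_2 ≥ 3 gives C(10,2) = 45; x_3 ≥ 6 gives C(7,2) = 21. Together 76.
Add back pairs where two caps are both exceeded: 1 + 0 + 6 = 7.
By inclusion–exclusion the count is 78 − 76 + 7 = 9.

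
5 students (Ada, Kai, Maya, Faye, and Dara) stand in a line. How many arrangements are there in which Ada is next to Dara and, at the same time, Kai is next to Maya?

Treat {Ada,Dara} as one block (2 orders) and {Kai,Maya} as another (2 orders).
That leaves 3 units to arrange: 2 × 2 × 3! = 4 × 6 = 24.

24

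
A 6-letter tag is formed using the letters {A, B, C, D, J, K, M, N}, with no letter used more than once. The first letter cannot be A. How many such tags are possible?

17640

The first letter has 8−1 = 7 choices (anything except A).
The remaining 5 letters are filled from the other 7 symbols without repetition: 7 × 6 × 5 × 4 × 3 = 2520.
Total: 7 × 2520 = 17640.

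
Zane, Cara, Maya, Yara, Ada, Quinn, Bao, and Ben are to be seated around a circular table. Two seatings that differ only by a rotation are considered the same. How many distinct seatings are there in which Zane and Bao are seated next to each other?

Treat {Zane, Bao} as one unit (2 internal orders) and seat the resulting 7 units around the table: (6)! circular arrangements.
So 2 × (6)! = 2 × 720 = 1440.

1440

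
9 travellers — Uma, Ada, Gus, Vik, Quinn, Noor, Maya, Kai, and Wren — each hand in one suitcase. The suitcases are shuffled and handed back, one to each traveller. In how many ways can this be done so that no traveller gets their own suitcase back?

133496

This is the derangement count D_9: permutations of 9 items with no fixed point.
By inclusion–exclusion this is Σ_{j=0}^{9} (−1)^j C(9,j)·(9−j)!.
Computing: 362880 − 362880 + 181440 − 60480 + 15120 − 3024 + 504 − 72 + 9 − 1 = 133496.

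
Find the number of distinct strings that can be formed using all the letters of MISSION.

MISSION has 7 letters with I appearing twice and S appearing twice.
Dividing 7! = 5040 by 2!·2! = 4 for the repeated letters gives 1260.

1260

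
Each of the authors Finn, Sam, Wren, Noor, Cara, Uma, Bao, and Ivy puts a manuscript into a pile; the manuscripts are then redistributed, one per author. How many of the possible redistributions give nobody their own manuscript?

Count assignments avoiding every fixed point. For any j of the 8 authors fixed to their own manuscript, the other 8−j can be arranged in (8−j)! ways.
By inclusion–exclusion this is Σ_{j=0}^{8} (−1)^j C(8,j)·(8−j)!.
Computing: 40320 − 40320 + 20160 − 6720 + 1680 − 336 + 56 − 8 + 1 = 14833.

14833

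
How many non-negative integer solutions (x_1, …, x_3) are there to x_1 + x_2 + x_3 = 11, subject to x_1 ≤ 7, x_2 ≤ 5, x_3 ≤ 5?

26

By stars and bars, unrestricted non-negative solutions to x_1+…+x_3 = 11 number C(11+2,2) = 78.
Subtract solutions that violate a single cap (substitute x_i' = x_i − (cap_i+1)): x_1 ≥ 8 gives C(5,2) = 10; x_2 ≥ 6 gives C(7,2) = 21; x_3 ≥ 6 gives C(7,2) = 21. Together 52.
No two caps can be exceeded simultaneously, so the pair terms are all 0.
By inclusion–exclusion the count is 78 − 52 + 0 = 26.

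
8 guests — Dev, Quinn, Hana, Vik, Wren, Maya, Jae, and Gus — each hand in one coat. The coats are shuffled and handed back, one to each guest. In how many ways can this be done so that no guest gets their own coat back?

14833

This is the derangement count D_8: permutations of 8 items with no fixed point.
By inclusion–exclusion this is Σ_{j=0}^{8} (−1)^j C(8,j)·(8−j)!.
Computing: 40320 − 40320 + 20160 − 6720 + 1680 − 336 + 56 − 8 + 1 = 14833.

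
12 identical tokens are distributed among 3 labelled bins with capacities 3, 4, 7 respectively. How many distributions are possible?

6

By stars and bars, unrestricted non-negative solutions to x_1+…+x_3 = 12 number C(12+2,2) = 91.
Subtract solutions that violate a single cap (substitute x_i' = x_i − (cap_i+1)): x_1 ≥ 4 gives C(10,2) = 45; x_2 ≥ 5 gives C(9,2) = 36; x_3 ≥ 8 gives C(6,2) = 15. Together 96.
Add back pairs where two caps are both exceeded: 10 + 1 + 0 = 11.
By inclusion–exclusion the count is 91 − 96 + 11 = 6.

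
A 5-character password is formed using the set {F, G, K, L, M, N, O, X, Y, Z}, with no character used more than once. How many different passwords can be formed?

30240

With no repetition, fill the 5 characters in order: 10 choices, then 9, down to 6.
That product is 10 × 9 × 8 × 7 × 6 = 30240.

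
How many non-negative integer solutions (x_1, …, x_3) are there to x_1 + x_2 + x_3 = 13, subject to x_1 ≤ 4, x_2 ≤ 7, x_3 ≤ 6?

Ignoring the caps, the number of non-negative solutions to x_1+…+x_3 = 13 is C(15,2) = 105.
Subtract solutions that violate a single cap (substitute x_i' = x_i − (cap_i+1)): x_1 ≥ 5 gives C(10,2) = 45; x_2 ≥ 8 gives C(7,2) = 21; x_3 ≥ 7 gives C(8,2) = 28. Together 94.
Add back pairs where two caps are both exceeded: 1 + 3 + 0 = 4.
By inclusion–exclusion the count is 105 − 94 + 4 = 15.

15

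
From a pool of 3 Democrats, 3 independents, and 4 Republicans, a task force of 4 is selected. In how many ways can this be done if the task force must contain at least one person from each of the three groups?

Total 4-person selections from all 10: C(10,4) = 210.
Subtract selections that omit an entire group: no Democrats → C(7,4) = 35; no independents → C(7,4) = 35; no Republicans → C(6,4) = 15.
Add back selections omitting two groups (i.e. drawn from a single group): C(3,4) + C(3,4) + C(4,4) = 1.
By inclusion–exclusion: 210 − 85 + 1 = 126.

126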